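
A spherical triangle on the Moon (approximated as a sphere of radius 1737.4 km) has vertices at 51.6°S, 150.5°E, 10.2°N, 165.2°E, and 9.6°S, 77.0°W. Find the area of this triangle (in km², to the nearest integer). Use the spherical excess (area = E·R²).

Side lengths (central angles): a = 2.0739, b = 1.8578, c = 1.1012 rad; semiperimeter s = 2.5164.
By l'Huilier's theorem, tan(E/4) = √[tan(s/2) tan((s−a)/2) tan((s−b)/2) tan((s−c)/2)], giving spherical excess E = 1.6951 rad.
Area = E·R² = 1.6951 × (1737.4)² ≈ 5116692 km².

5116692 km²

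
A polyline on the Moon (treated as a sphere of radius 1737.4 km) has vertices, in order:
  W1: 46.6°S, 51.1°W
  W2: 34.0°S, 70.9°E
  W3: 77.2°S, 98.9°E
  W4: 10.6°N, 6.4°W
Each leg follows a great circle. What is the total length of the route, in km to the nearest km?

7056 km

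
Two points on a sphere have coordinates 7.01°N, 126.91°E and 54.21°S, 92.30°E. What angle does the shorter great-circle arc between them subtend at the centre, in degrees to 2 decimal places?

67.74°

In radians: φ₁ = 0.1223, φ₂ = -0.9461, Δλ = -34.610° = -0.6041 rad.
cos c = sin φ₁ sin φ₂ + cos φ₁ cos φ₂ cos Δλ = (0.1220)(-0.8112) + (0.9925)(0.5848)(0.8230) = 0.37873,
so c = arccos(0.37873) = 1.18237 rad.
So the angular separation is 67.74°.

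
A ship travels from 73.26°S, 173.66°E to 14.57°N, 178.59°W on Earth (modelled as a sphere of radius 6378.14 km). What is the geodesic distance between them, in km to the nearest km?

9793 km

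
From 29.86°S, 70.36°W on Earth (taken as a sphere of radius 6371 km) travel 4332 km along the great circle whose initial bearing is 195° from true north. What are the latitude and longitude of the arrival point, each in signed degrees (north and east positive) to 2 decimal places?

-66.04°, -93.99°

Angular distance δ = d/R = 4332/6371 = 0.67996 rad; initial bearing θ = 3.4034 rad.
sin φ₂ = sin φ₁ cos δ + cos φ₁ sin δ cos θ = (-0.4979)(0.7776) + (0.8672)(0.6288)(-0.9659) = -0.9139, so φ₂ = -66.04°.
Δλ = atan2(sin θ sin δ cos φ₁, cos δ − sin φ₁ sin φ₂) = atan2(-0.1411, 0.3226) = -23.628°.
λ₂ = -70.360° − 23.628° = -93.99°.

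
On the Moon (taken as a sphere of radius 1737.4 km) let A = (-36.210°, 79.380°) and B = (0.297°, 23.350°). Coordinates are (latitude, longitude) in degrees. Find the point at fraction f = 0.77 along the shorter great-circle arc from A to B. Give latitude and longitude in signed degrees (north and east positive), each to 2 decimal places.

The central angle between A and B is δ = 1.1065 rad.
With f = 0.77, the slerp weights are sin((1−f)δ)/sin δ = 0.2816 and sin(fδ)/sin δ = 0.8417.
Weighted sum of the unit vectors: (0.2816)·(0.1487,0.7930,-0.5907) + (0.8417)·(0.9181,0.3963,0.0052) = (0.8146, 0.5569, -0.1620).
Converting back: φ = atan2(z, √(x²+y²)) = -9.32°, λ = atan2(y, x) = 34.36°.

-9.32°, 34.36°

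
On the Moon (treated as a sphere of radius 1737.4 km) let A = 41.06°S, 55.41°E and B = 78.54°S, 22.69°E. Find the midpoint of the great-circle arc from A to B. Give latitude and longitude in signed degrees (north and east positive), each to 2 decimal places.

Central angle δ = 0.6923 rad. Interpolating on the sphere with fraction f = 0.5:
P = [sin((1−f)δ)·A + sin(fδ)·B] / sin δ = 0.5315·A + 0.5315·B in Cartesian coordinates,
giving P = (0.3250, 0.3707, -0.8701), i.e. latitude -60.47°, longitude 48.76°.

-60.47°, 48.76°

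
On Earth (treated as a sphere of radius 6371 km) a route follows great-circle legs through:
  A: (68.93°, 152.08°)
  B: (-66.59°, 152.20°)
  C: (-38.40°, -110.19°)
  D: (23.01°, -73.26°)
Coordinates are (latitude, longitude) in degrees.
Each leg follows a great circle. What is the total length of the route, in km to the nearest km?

29366 km

Leg A→B: central angle 2.3653 rad, distance 15069.1 km.
Leg B→C: central angle 1.0136 rad, distance 6457.8 km.
Leg C→D: central angle 1.2304 rad, distance 7839.2 km.
Total: 15069.1 + 6457.8 + 7839.2 ≈ 29366 km.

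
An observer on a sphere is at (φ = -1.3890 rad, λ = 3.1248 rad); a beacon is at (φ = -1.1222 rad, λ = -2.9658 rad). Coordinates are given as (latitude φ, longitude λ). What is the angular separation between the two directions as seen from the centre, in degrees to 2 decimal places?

In radians: φ₁ = -1.3890, φ₂ = -1.1222, Δλ = 11.034° = 0.1926 rad.
cos c = sin φ₁ sin φ₂ + cos φ₁ cos φ₂ cos Δλ = (-0.9835)(-0.9011) + (0.1808)(0.4337)(0.9815) = 0.96317,
so c = arccos(0.96317) = 0.27224 rad.
So the angular separation is 15.60°.

15.60°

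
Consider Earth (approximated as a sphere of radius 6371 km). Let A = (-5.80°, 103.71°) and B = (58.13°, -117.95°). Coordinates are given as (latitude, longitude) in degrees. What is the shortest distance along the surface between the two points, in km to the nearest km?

With latitudes φ₁ = -5.800°, φ₂ = 58.130° and longitude difference Δλ = 138.340°:
Haversine: a = sin²(Δφ/2) + cos φ₁ cos φ₂ sin²(Δλ/2) = 0.2803 + (0.9949)(0.5280)(0.8736) = 0.73913.
Central angle c = 2·arcsin(√a) = 2.06948 rad.
Distance = R·c = 6371 × 2.0695 ≈ 13185 km.

13185 km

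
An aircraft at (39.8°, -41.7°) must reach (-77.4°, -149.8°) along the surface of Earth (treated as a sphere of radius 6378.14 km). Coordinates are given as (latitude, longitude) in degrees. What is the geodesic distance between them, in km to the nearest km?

With latitudes φ₁ = 39.800°, φ₂ = -77.400° and longitude difference Δλ = -108.100°:
Haversine: a = sin²(Δφ/2) + cos φ₁ cos φ₂ sin²(Δλ/2) = 0.7285 + (0.7683)(0.2181)(0.6553) = 0.83838.
Central angle c = 2·arcsin(√a) = 2.31415 rad.
Distance = R·c = 6378.14 × 2.3142 ≈ 14760 km.

14760 km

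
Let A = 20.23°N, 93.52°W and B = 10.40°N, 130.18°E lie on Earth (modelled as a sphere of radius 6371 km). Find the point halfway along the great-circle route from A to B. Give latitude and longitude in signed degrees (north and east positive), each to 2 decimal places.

Central angle δ = 2.2203 rad. Interpolating on the sphere with fraction f = 0.5:
P = [sin((1−f)δ)·A + sin(fδ)·B] / sin δ = 1.1248·A + 1.1248·B in Cartesian coordinates,
giving P = (-0.7786, -0.2082, 0.5920), i.e. latitude 36.30°, longitude -165.03°.

36.30°, -165.03°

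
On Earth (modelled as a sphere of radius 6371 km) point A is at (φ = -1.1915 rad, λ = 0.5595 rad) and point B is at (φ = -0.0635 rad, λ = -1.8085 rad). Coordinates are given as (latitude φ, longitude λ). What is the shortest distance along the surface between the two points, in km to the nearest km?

11326 km

In radians: φ₁ = -1.1915, φ₂ = -0.0635, Δλ = -135.676° = -2.3680 rad.
cos c = sin φ₁ sin φ₂ + cos φ₁ cos φ₂ cos Δλ = (-0.9289)(-0.0635) + (0.3703)(0.9980)(-0.7154) = -0.20541,
so c = arccos(-0.20541) = 1.77768 rad.
Distance = R·c = 6371 × 1.7777 ≈ 11326 km.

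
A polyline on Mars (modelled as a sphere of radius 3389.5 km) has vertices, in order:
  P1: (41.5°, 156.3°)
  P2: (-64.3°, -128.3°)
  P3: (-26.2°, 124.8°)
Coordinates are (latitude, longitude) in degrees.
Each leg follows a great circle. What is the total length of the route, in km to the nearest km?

Leg P1→P2: central angle 2.1120 rad, distance 7158.8 km.
Leg P2→P3: central angle 1.2821 rad, distance 4345.6 km.
Total: 7158.8 + 4345.6 ≈ 11504 km.

11504 km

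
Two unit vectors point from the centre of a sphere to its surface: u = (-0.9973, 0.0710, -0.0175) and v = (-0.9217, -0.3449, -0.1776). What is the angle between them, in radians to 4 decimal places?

u·v = 0.8978; |u| = 1.0000, |v| = 1.0000.
cos θ = (u·v)/(|u||v|) = 0.8978, so θ = 0.4560 rad.

0.4560 rad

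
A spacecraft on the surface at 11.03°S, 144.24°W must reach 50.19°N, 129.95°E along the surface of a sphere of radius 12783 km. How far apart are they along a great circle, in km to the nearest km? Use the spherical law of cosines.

Let φ₁ = -0.1925 rad, φ₂ = 0.8760 rad, and Δλ = -1.4977 rad.
cos c = sin φ₁ sin φ₂ + cos φ₁ cos φ₂ cos Δλ = (-0.1913)(0.7682) + (0.9815)(0.6402)(0.0731) = -0.10105,
so c = arccos(-0.10105) = 1.67202 rad.
Distance = R·c = 12783 × 1.6720 ≈ 21373 km.

21373 km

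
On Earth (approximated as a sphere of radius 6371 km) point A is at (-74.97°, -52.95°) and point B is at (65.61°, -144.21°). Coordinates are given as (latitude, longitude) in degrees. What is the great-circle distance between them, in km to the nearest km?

Let φ₁ = -1.3085 rad, φ₂ = 1.1451 rad, and Δλ = -1.5928 rad.
Haversine: a = sin²(Δφ/2) + cos φ₁ cos φ₂ sin²(Δλ/2) = 0.8863 + (0.2593)(0.4129)(0.5110) = 0.94098.
Central angle c = 2·arcsin(√a) = 2.65079 rad.
Distance = R·c = 6371 × 2.6508 ≈ 16888 km.

16888 km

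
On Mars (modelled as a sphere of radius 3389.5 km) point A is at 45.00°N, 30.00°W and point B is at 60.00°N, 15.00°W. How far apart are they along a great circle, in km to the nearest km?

1033 km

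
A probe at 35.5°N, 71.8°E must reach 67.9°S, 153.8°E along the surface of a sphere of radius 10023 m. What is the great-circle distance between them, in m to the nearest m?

Let φ₁ = 0.6196 rad, φ₂ = -1.1851 rad, and Δλ = 1.4312 rad.
Haversine: a = sin²(Δφ/2) + cos φ₁ cos φ₂ sin²(Δλ/2) = 0.6159 + (0.8141)(0.3762)(0.4304) = 0.74771.
Central angle c = 2·arcsin(√a) = 2.08910 rad.
Distance = R·c = 10023 × 2.0891 ≈ 20939 m.

20939 m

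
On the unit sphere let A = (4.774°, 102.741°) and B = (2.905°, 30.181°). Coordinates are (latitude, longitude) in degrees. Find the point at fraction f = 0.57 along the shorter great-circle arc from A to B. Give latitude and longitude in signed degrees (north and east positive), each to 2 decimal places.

4.60°, 61.33°

Central angle δ = 1.2635 rad. Interpolating on the sphere with fraction f = 0.57:
P = [sin((1−f)δ)·A + sin(fδ)·B] / sin δ = 0.5424·A + 0.6919·B in Cartesian coordinates,
giving P = (0.4782, 0.8746, 0.0802), i.e. latitude 4.60°, longitude 61.33°.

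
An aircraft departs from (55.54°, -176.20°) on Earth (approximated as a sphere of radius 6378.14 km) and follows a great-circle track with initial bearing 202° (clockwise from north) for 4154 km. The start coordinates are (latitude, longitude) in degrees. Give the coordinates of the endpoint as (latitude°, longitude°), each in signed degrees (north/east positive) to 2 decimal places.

Angular distance δ = d/R = 4154/6378.14 = 0.65129 rad; initial bearing θ = 3.5256 rad.
sin φ₂ = sin φ₁ cos δ + cos φ₁ sin δ cos θ = (0.8245)(0.7953) + (0.5658)(0.6062)(-0.9272) = 0.3377, so φ₂ = 19.74°.
Δλ = atan2(sin θ sin δ cos φ₁, cos δ − sin φ₁ sin φ₂) = atan2(-0.1285, 0.5169) = -13.961°.
λ₂ = -176.200° − 13.961° = -190.16° → 169.84° after wrapping to (−180°, 180°].

19.74°, 169.84°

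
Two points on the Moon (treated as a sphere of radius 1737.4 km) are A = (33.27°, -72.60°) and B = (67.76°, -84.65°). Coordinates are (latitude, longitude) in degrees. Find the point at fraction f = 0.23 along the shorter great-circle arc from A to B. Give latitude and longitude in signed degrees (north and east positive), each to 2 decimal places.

41.28°, -74.07°

Central angle δ = 0.6142 rad. Interpolating on the sphere with fraction f = 0.23:
P = [sin((1−f)δ)·A + sin(fδ)·B] / sin δ = 0.7904·A + 0.2443·B in Cartesian coordinates,
giving P = (0.2062, -0.7227, 0.6597), i.e. latitude 41.28°, longitude -74.07°.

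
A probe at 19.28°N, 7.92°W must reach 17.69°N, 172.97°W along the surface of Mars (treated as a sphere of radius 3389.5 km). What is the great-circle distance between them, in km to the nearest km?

8295 km

With latitudes φ₁ = 19.280°, φ₂ = 17.690° and longitude difference Δλ = -165.050°:
Haversine: a = sin²(Δφ/2) + cos φ₁ cos φ₂ sin²(Δλ/2) = 0.0002 + (0.9439)(0.9527)(0.9831) = 0.88426.
Central angle c = 2·arcsin(√a) = 2.44731 rad.
Distance = R·c = 3389.5 × 2.4473 ≈ 8295 km.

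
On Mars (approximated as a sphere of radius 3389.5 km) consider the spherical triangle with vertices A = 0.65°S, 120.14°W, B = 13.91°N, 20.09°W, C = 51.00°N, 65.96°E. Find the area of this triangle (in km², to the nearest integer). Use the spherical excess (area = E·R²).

Side lengths (central angles): a = 1.3398, b = 2.2582, c = 1.7438 rad; semiperimeter s = 2.6709.
By l'Huilier's theorem, tan(E/4) = √[tan(s/2) tan((s−a)/2) tan((s−b)/2) tan((s−c)/2)], giving spherical excess E = 2.1182 rad.
Area = E·R² = 2.1182 × (3389.5)² ≈ 24335167 km².

24335167 km²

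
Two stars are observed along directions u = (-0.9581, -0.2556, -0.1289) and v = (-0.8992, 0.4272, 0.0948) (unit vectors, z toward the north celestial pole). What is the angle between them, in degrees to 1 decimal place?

u·v = 0.7401; |u| = 1.0000, |v| = 1.0000.
cos θ = (u·v)/(|u||v|) = 0.7401, so θ = 42.3°.

42.3°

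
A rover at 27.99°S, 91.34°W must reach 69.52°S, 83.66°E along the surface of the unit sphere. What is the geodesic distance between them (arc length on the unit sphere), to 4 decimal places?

1.4385

With latitudes φ₁ = -27.990°, φ₂ = -69.520° and longitude difference Δλ = 175.000°:
Haversine: a = sin²(Δφ/2) + cos φ₁ cos φ₂ sin²(Δλ/2) = 0.1257 + (0.8830)(0.3499)(0.9981) = 0.43406.
Central angle c = 2·arcsin(√a) = 1.43854 rad.
On the unit sphere the arc length equals the central angle: 1.4385.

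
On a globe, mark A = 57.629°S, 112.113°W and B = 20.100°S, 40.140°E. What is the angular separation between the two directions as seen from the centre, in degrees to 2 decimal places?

98.90°

Let φ₁ = -1.0058 rad, φ₂ = -0.3508 rad, and Δλ = 2.6573 rad.
cos c = sin φ₁ sin φ₂ + cos φ₁ cos φ₂ cos Δλ = (-0.8446)(-0.3437) + (0.5354)(0.9391)(-0.8850) = -0.15472,
so c = arccos(-0.15472) = 1.72614 rad.
So the angular separation is 98.90°.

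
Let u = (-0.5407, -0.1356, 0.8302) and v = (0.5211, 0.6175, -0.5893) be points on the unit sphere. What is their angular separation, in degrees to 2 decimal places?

u·v = -0.8547; |u| = 1.0000, |v| = 1.0001.
cos θ = (u·v)/(|u||v|) = -0.8547, so θ = 148.72°.

148.72°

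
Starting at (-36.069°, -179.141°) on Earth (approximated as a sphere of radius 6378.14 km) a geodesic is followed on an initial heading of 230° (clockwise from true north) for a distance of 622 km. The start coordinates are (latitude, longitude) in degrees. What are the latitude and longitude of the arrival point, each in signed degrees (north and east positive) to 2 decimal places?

Angular distance δ = d/R = 622/6378.14 = 0.09752 rad; initial bearing θ = 4.0143 rad.
sin φ₂ = sin φ₁ cos δ + cos φ₁ sin δ cos θ = (-0.5888)(0.9952) + (0.8083)(0.0974)(-0.6428) = -0.6366, so φ₂ = -39.54°.
Δλ = atan2(sin θ sin δ cos φ₁, cos δ − sin φ₁ sin φ₂) = atan2(-0.0603, 0.6205) = -5.550°.
λ₂ = -179.141° − 5.550° = -184.69° → 175.31° after wrapping to (−180°, 180°].

-39.54°, 175.31°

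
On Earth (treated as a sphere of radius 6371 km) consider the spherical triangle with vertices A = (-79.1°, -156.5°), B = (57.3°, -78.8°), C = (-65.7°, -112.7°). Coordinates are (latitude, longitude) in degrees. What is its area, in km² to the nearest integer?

Side lengths (central angles): a = 2.1925, b = 0.3139, c = 2.5057 rad; semiperimeter s = 2.5061.
By l'Huilier's theorem, tan(E/4) = √[tan(s/2) tan((s−a)/2) tan((s−b)/2) tan((s−c)/2)], giving spherical excess E = 0.0515 rad.
Area = E·R² = 0.0515 × (6371)² ≈ 2090919 km².

2090919 km²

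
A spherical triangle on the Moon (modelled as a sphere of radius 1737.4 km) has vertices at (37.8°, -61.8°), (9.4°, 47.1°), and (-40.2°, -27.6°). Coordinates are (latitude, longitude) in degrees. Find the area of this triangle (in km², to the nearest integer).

Side lengths (central angles): a = 1.4772, b = 1.4671, c = 1.7238 rad; semiperimeter s = 2.3340.
By l'Huilier's theorem, tan(E/4) = √[tan(s/2) tan((s−a)/2) tan((s−b)/2) tan((s−c)/2)], giving spherical excess E = 1.5039 rad.
Area = E·R² = 1.5039 × (1737.4)² ≈ 4539595 km².

4539595 km²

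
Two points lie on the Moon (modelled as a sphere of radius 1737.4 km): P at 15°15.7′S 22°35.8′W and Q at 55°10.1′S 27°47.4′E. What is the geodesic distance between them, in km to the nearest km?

In radians: φ₁ = -0.2664, φ₂ = -0.9629, Δλ = 50.387° = 0.8794 rad.
cos c = sin φ₁ sin φ₂ + cos φ₁ cos φ₂ cos Δλ = (-0.2632)(-0.8208) + (0.9647)(0.5712)(0.6376) = 0.56740,
so c = arccos(0.56740) = 0.96745 rad.
Distance = R·c = 1737.4 × 0.9675 ≈ 1681 km.

1681 km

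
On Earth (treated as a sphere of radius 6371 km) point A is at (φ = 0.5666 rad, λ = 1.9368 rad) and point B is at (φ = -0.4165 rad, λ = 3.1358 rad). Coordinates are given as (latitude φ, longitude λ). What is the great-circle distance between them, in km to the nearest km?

9605 km

Let φ₁ = 0.5666 rad, φ₂ = -0.4165 rad, and Δλ = 1.1990 rad.
cos c = sin φ₁ sin φ₂ + cos φ₁ cos φ₂ cos Δλ = (0.5368)(-0.4046) + (0.8437)(0.9145)(0.3633) = 0.06316,
so c = arccos(0.06316) = 1.50760 rad.
Distance = R·c = 6371 × 1.5076 ≈ 9605 km.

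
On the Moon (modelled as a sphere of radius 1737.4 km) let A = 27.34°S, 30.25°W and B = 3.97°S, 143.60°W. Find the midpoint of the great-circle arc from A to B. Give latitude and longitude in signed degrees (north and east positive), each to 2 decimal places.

Central angle δ = 1.8959 rad. Interpolating on the sphere with fraction f = 0.5:
P = [sin((1−f)δ)·A + sin(fδ)·B] / sin δ = 0.8571·A + 0.8571·B in Cartesian coordinates,
giving P = (-0.0305, -0.8910, -0.4530), i.e. latitude -26.94°, longitude -91.96°.

-26.94°, -91.96°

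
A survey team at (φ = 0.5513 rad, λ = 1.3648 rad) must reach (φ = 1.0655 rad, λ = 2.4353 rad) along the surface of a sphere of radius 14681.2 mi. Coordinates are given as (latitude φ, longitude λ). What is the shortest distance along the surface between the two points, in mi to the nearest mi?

12554 mi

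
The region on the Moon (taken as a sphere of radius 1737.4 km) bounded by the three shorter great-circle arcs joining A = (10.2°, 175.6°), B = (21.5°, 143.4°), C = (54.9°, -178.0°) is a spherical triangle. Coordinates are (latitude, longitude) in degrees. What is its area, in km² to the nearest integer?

Side lengths (central angles): a = 0.7699, b = 0.7852, c = 0.5739 rad; semiperimeter s = 1.0645.
By l'Huilier's theorem, tan(E/4) = √[tan(s/2) tan((s−a)/2) tan((s−b)/2) tan((s−c)/2)], giving spherical excess E = 0.2216 rad.
Area = E·R² = 0.2216 × (1737.4)² ≈ 668892 km².

668892 km²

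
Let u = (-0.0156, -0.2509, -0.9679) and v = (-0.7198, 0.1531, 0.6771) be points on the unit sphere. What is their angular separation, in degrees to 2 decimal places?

133.04°

u·v = -0.6825; |u| = 1.0000, |v| = 1.0000.
cos θ = (u·v)/(|u||v|) = -0.6825, so θ = 133.04°.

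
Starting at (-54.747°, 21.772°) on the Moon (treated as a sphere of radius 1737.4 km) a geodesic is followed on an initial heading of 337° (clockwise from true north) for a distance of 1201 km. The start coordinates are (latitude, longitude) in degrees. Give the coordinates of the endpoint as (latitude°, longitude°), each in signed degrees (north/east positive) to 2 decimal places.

Angular distance δ = d/R = 1201/1737.4 = 0.69126 rad; initial bearing θ = 5.8818 rad.
sin φ₂ = sin φ₁ cos δ + cos φ₁ sin δ cos θ = (-0.8166)(0.7704) + (0.5772)(0.6375)(0.9205) = -0.2904, so φ₂ = -16.88°.
Δλ = atan2(sin θ sin δ cos φ₁, cos δ − sin φ₁ sin φ₂) = atan2(-0.1438, 0.5333) = -15.089°.
λ₂ = 21.772° − 15.089° = 6.68°.

-16.88°, 6.68°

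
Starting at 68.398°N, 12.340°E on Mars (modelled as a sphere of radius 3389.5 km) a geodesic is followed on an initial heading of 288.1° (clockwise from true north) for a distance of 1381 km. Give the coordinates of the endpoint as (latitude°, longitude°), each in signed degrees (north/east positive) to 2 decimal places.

Angular distance δ = d/R = 1381/3389.5 = 0.40743 rad; initial bearing θ = 5.0283 rad.
sin φ₂ = sin φ₁ cos δ + cos φ₁ sin δ cos θ = (0.9298)(0.9181) + (0.3682)(0.3963)(0.3107) = 0.8990, so φ₂ = 64.02°.
Δλ = atan2(sin θ sin δ cos φ₁, cos δ − sin φ₁ sin φ₂) = atan2(-0.1387, 0.0823) = -59.309°.
λ₂ = 12.340° − 59.309° = -46.97°.

64.02°, -46.97°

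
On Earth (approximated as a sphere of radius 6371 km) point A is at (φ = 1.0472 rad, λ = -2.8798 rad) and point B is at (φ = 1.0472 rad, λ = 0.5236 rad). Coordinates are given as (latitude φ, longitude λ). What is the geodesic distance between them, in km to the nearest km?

6609 km

With latitudes φ₁ = 60.000°, φ₂ = 60.000° and longitude difference Δλ = -165.000°:
cos c = sin φ₁ sin φ₂ + cos φ₁ cos φ₂ cos Δλ = (0.8660)(0.8660) + (0.5000)(0.5000)(-0.9659) = 0.50852,
so c = arccos(0.50852) = 1.03733 rad.
Distance = R·c = 6371 × 1.0373 ≈ 6609 km.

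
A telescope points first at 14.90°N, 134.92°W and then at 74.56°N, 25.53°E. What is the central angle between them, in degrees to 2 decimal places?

89.69°

With latitudes φ₁ = 14.900°, φ₂ = 74.560° and longitude difference Δλ = 160.450°:
Haversine: a = sin²(Δφ/2) + cos φ₁ cos φ₂ sin²(Δλ/2) = 0.2474 + (0.9664)(0.2662)(0.9712) = 0.49730.
Central angle c = 2·arcsin(√a) = 1.56539 rad.
So the angular separation is 89.69°.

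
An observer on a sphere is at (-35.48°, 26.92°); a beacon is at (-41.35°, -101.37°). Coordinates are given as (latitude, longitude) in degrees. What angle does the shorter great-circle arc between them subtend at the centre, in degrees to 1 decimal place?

89.7°

Let φ₁ = -0.6192 rad, φ₂ = -0.7217 rad, and Δλ = -2.2391 rad.
cos c = sin φ₁ sin φ₂ + cos φ₁ cos φ₂ cos Δλ = (-0.5804)(-0.6607) + (0.8143)(0.7507)(-0.6196) = 0.00467,
so c = arccos(0.00467) = 1.56613 rad.
So the angular separation is 89.7°.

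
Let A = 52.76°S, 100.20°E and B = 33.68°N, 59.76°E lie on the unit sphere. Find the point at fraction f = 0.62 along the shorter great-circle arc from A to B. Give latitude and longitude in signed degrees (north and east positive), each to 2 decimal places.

0.44°, 72.95°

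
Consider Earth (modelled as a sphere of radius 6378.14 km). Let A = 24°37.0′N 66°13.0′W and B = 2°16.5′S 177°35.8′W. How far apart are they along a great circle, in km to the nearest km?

12284 km

Let φ₁ = 0.4296 rad, φ₂ = -0.0397 rad, and Δλ = -1.9439 rad.
cos c = sin φ₁ sin φ₂ + cos φ₁ cos φ₂ cos Δλ = (0.4165)(-0.0397) + (0.9091)(0.9992)(-0.3646) = -0.34769,
so c = arccos(-0.34769) = 1.92591 rad.
Distance = R·c = 6378.14 × 1.9259 ≈ 12284 km.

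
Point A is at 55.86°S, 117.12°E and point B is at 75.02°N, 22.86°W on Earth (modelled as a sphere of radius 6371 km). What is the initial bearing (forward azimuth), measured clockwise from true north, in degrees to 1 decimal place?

336.3°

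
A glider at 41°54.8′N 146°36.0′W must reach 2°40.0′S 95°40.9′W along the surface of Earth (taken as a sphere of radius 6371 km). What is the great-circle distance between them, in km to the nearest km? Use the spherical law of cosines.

In radians: φ₁ = 0.7315, φ₂ = -0.0465, Δλ = 50.918° = 0.8887 rad.
cos c = sin φ₁ sin φ₂ + cos φ₁ cos φ₂ cos Δλ = (0.6680)(-0.0465) + (0.7442)(0.9989)(0.6304) = 0.43755,
so c = arccos(0.43755) = 1.11792 rad.
Distance = R·c = 6371 × 1.1179 ≈ 7122 km.

7122 km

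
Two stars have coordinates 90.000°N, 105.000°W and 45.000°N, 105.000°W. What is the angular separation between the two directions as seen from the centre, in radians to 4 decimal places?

In radians: φ₁ = 1.5708, φ₂ = 0.7854, Δλ = 0.000° = 0.0000 rad.
cos c = sin φ₁ sin φ₂ + cos φ₁ cos φ₂ cos Δλ = (1.0000)(0.7071) + (0.0000)(0.7071)(1.0000) = 0.70711,
so c = arccos(0.70711) = 0.78540 rad.
So the angular separation is 0.7854 rad.

0.7854 rad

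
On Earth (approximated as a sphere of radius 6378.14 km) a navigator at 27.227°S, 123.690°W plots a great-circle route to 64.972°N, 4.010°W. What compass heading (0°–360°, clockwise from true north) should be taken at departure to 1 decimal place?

27.4°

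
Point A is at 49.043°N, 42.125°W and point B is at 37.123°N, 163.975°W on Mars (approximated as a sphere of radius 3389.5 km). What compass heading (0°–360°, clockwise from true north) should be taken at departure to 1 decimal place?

316.5°

Δλ = -121.850° = -2.1267 rad.
y = sin Δλ · cos φ₂ = (-0.8494)(0.7973) = -0.6773
x = cos φ₁ sin φ₂ − sin φ₁ cos φ₂ cos Δλ = (0.6555)(0.6035) − (0.7552)(0.7973)(-0.5277) = 0.7134
θ = atan2(y, x) = -43.51°; adding 360° gives 316.5°.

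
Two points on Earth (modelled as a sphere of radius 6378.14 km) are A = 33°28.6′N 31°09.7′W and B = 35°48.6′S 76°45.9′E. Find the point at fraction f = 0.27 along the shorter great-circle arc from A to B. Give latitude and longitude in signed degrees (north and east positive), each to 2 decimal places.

The central angle between A and B is δ = 2.1305 rad.
With f = 0.27, the slerp weights are sin((1−f)δ)/sin δ = 1.1799 and sin(fδ)/sin δ = 0.6420.
Weighted sum of the unit vectors: (1.1799)·(0.7138,-0.4316,0.5516) + (0.6420)·(0.1857,0.7894,-0.5851) = (0.9614, -0.0025, 0.2752).
Converting back: φ = atan2(z, √(x²+y²)) = 15.97°, λ = atan2(y, x) = -0.15°.

15.97°, -0.15°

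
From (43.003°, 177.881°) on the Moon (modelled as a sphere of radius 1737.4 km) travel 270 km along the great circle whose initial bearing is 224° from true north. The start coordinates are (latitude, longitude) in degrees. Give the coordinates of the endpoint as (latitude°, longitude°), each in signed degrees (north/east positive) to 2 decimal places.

Angular distance δ = d/R = 270/1737.4 = 0.15540 rad; initial bearing θ = 3.9095 rad.
sin φ₂ = sin φ₁ cos δ + cos φ₁ sin δ cos θ = (0.6820)(0.9879) + (0.7313)(0.1548)(-0.7193) = 0.5924, so φ₂ = 36.33°.
Δλ = atan2(sin θ sin δ cos φ₁, cos δ − sin φ₁ sin φ₂) = atan2(-0.0786, 0.5839) = -7.669°.
λ₂ = 177.881° − 7.669° = 170.21°.

36.33°, 170.21°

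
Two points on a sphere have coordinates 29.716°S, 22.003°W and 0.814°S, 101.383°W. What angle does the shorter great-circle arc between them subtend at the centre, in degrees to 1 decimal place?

80.4°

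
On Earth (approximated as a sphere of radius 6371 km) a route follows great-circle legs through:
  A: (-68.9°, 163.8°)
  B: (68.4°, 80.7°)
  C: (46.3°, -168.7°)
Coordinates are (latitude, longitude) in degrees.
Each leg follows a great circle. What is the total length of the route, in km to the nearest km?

22543 km

Leg A→B: central angle 2.5897 rad, distance 16498.8 km.
Leg B→C: central angle 0.9487 rad, distance 6044.4 km.
Total: 16498.8 + 6044.4 ≈ 22543 km.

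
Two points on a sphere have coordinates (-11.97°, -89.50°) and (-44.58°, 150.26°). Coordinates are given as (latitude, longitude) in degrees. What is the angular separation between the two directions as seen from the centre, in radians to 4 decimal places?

1.7776 rad

In radians: φ₁ = -0.2089, φ₂ = -0.7781, Δλ = -120.240° = -2.0986 rad.
cos c = sin φ₁ sin φ₂ + cos φ₁ cos φ₂ cos Δλ = (-0.2074)(-0.7019) + (0.9783)(0.7123)(-0.5036) = -0.20534,
so c = arccos(-0.20534) = 1.77761 rad.
So the angular separation is 1.7776 rad.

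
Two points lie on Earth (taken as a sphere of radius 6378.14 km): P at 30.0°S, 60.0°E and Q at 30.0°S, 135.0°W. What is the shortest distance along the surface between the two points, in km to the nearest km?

13172 km

In radians: φ₁ = -0.5236, φ₂ = -0.5236, Δλ = 165.000° = 2.8798 rad.
cos c = sin φ₁ sin φ₂ + cos φ₁ cos φ₂ cos Δλ = (-0.5000)(-0.5000) + (0.8660)(0.8660)(-0.9659) = -0.47444,
so c = arccos(-0.47444) = 2.06513 rad.
Distance = R·c = 6378.14 × 2.0651 ≈ 13172 km.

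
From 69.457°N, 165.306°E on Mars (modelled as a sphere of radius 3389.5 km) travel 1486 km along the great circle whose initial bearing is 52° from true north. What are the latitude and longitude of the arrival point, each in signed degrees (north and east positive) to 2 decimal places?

69.98°, -117.00°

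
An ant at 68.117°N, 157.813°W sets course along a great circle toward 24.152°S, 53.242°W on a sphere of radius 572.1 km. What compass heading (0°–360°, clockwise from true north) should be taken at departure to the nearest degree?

With φ₁ = 1.1889, φ₂ = -0.4215, Δλ = 1.8251 rad, the forward-azimuth formula gives
θ = atan2( sin Δλ cos φ₂ , cos φ₁ sin φ₂ − sin φ₁ cos φ₂ cos Δλ ) = atan2(0.8831, 0.0605) = 86.08°.
So the initial bearing is 86°.

86°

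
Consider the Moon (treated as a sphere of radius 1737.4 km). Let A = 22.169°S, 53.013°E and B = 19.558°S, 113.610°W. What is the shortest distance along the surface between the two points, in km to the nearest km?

In radians: φ₁ = -0.3869, φ₂ = -0.3414, Δλ = -166.623° = -2.9081 rad.
cos c = sin φ₁ sin φ₂ + cos φ₁ cos φ₂ cos Δλ = (-0.3773)(-0.3348) + (0.9261)(0.9423)(-0.9729) = -0.72265,
so c = arccos(-0.72265) = 2.37842 rad.
Distance = R·c = 1737.4 × 2.3784 ≈ 4132 km.

4132 km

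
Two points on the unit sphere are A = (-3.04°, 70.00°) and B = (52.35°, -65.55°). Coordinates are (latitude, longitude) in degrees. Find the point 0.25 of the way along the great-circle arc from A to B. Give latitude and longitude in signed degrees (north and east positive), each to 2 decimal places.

Central angle δ = 2.0685 rad. Interpolating on the sphere with fraction f = 0.25:
P = [sin((1−f)δ)·A + sin(fδ)·B] / sin δ = 1.1379·A + 0.5627·B in Cartesian coordinates,
giving P = (0.5309, 0.7549, 0.3851), i.e. latitude 22.65°, longitude 54.88°.

22.65°, 54.88°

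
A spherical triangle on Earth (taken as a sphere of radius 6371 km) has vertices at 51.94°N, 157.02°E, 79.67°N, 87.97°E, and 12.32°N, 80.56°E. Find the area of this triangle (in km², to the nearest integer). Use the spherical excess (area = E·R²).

Side lengths (central angles): a = 1.1771, b = 1.2566, c = 0.6196 rad; semiperimeter s = 1.5266.
By l'Huilier's theorem, tan(E/4) = √[tan(s/2) tan((s−a)/2) tan((s−b)/2) tan((s−c)/2)], giving spherical excess E = 0.4215 rad.
Area = E·R² = 0.4215 × (6371)² ≈ 17107733 km².

17107733 km²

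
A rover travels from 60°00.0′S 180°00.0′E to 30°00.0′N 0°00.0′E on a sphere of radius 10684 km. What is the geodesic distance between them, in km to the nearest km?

27971 km

In radians: φ₁ = -1.0472, φ₂ = 0.5236, Δλ = -180.000° = -3.1416 rad.
cos c = sin φ₁ sin φ₂ + cos φ₁ cos φ₂ cos Δλ = (-0.8660)(0.5000) + (0.5000)(0.8660)(-1.0000) = -0.86603,
so c = arccos(-0.86603) = 2.61799 rad.
Distance = R·c = 10684 × 2.6180 ≈ 27971 km.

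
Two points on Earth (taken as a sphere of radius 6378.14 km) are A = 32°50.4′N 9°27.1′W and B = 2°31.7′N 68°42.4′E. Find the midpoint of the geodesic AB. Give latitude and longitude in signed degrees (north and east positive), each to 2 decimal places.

The central angle between A and B is δ = 1.3733 rad.
With f = 0.5, the slerp weights are sin((1−f)δ)/sin δ = 0.6465 and sin(fδ)/sin δ = 0.6465.
Weighted sum of the unit vectors: (0.6465)·(0.8288,-0.1380,0.5423) + (0.6465)·(0.3628,0.9308,0.0441) = (0.7704, 0.5126, 0.3791).
Converting back: φ = atan2(z, √(x²+y²)) = 22.28°, λ = atan2(y, x) = 33.64°.

22.28°, 33.64°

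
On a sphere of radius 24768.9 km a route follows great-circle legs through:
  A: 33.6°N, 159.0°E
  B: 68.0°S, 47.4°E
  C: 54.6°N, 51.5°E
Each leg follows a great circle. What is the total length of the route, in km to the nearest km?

108739 km

Leg A→B: central angle 2.2497 rad, distance 55723.1 km.
Leg B→C: central angle 2.1404 rad, distance 53016.2 km.
Total: 55723.1 + 53016.2 ≈ 108739 km.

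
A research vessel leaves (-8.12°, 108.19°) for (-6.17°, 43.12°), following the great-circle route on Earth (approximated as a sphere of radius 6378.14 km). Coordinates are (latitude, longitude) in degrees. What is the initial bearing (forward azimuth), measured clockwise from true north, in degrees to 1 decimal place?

Δλ = -65.070° = -1.1357 rad.
y = sin Δλ · cos φ₂ = (-0.9068)(0.9942) = -0.9016
x = cos φ₁ sin φ₂ − sin φ₁ cos φ₂ cos Δλ = (0.9900)(-0.1075) − (-0.1412)(0.9942)(0.4215) = -0.0472
θ = atan2(y, x) = -93.00°; adding 360° gives 267.0°.

267.0°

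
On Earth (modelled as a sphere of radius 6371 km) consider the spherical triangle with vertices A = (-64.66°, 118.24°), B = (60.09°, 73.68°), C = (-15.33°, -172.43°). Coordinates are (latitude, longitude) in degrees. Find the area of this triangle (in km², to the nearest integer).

91478518 km²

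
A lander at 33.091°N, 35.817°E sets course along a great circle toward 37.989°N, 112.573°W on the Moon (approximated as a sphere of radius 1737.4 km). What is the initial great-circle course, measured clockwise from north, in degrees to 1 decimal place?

Δλ = -148.390° = -2.5899 rad.
y = sin Δλ · cos φ₂ = (-0.5241)(0.7881) = -0.4131
x = cos φ₁ sin φ₂ − sin φ₁ cos φ₂ cos Δλ = (0.8378)(0.6155) − (0.5460)(0.7881)(-0.8516) = 0.8821
θ = atan2(y, x) = -25.09°; adding 360° gives 334.9°.

334.9°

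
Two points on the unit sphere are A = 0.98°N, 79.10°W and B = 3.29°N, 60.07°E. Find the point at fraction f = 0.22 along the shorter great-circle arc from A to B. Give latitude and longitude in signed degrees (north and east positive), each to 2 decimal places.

3.97°, -48.64°

Central angle δ = 2.4254 rad. Interpolating on the sphere with fraction f = 0.22:
P = [sin((1−f)δ)·A + sin(fδ)·B] / sin δ = 1.4454·A + 0.7747·B in Cartesian coordinates,
giving P = (0.6592, -0.7488, 0.0692), i.e. latitude 3.97°, longitude -48.64°.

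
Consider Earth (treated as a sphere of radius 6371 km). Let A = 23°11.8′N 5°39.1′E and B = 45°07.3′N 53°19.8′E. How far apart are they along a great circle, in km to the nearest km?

4925 km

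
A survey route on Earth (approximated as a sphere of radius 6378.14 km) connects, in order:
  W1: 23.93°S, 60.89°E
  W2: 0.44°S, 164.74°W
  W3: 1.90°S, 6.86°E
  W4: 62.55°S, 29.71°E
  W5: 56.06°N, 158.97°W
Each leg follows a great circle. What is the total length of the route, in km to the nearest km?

Leg W1→W2: central angle 2.2602 rad, distance 14415.6 km.
Leg W2→W3: central angle 2.9894 rad, distance 19067.0 km.
Leg W3→W4: central angle 1.0996 rad, distance 7013.1 km.
Leg W4→W5: central angle 3.0047 rad, distance 19164.3 km.
Total: 14415.6 + 19067.0 + 7013.1 + 19164.3 ≈ 59660 km.

59660 km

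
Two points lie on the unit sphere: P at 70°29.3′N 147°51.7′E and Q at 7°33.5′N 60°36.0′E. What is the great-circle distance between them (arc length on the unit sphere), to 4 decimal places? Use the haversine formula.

In radians: φ₁ = 1.2303, φ₂ = 0.1319, Δλ = -87.262° = -1.5230 rad.
Haversine: a = sin²(Δφ/2) + cos φ₁ cos φ₂ sin²(Δλ/2) = 0.2725 + (0.3340)(0.9913)(0.4761) = 0.43010.
Central angle c = 2·arcsin(√a) = 1.43054 rad.
On the unit sphere the arc length equals the central angle: 1.4305.

1.4305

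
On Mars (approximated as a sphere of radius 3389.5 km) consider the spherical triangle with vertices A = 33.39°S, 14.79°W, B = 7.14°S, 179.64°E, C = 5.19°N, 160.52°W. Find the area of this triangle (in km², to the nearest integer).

12151401 km²

Side lengths (central angles): a = 0.4071, b = 2.3993, c = 2.3949 rad; semiperimeter s = 2.6007.
By l'Huilier's theorem, tan(E/4) = √[tan(s/2) tan((s−a)/2) tan((s−b)/2) tan((s−c)/2)], giving spherical excess E = 1.0577 rad.
Area = E·R² = 1.0577 × (3389.5)² ≈ 12151401 km².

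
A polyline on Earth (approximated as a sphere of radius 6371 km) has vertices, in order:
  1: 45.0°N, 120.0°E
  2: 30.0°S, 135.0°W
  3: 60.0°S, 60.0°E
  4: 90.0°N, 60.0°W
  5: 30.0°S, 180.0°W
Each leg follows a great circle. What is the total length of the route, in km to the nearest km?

Leg 1→2: central angle 2.1084 rad, distance 13432.4 km.
Leg 2→3: central angle 1.5560 rad, distance 9913.5 km.
Leg 3→4: central angle 2.6180 rad, distance 16679.2 km.
Leg 4→5: central angle 2.0944 rad, distance 13343.4 km.
Total: 13432.4 + 9913.5 + 16679.2 + 13343.4 ≈ 53369 km.

53369 km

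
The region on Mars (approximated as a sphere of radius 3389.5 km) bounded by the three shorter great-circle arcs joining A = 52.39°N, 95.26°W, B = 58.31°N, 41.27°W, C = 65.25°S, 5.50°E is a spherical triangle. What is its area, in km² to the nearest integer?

13731039 km²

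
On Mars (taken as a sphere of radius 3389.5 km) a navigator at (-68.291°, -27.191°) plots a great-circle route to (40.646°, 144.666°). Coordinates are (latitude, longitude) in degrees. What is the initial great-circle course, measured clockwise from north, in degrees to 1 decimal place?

Δλ = 171.857° = 2.9995 rad.
y = sin Δλ · cos φ₂ = (0.1416)(0.7587) = 0.1075
x = cos φ₁ sin φ₂ − sin φ₁ cos φ₂ cos Δλ = (0.3699)(0.6514) − (-0.9291)(0.7587)(-0.9899) = -0.4569
θ = atan2(y, x) = 166.76°, so the bearing is 166.8°.

166.8°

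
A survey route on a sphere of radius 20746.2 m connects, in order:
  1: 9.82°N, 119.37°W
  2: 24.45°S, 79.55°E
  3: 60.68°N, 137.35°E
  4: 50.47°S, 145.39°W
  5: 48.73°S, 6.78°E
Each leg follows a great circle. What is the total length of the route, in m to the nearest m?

Leg 1→2: central angle 2.7366 rad, distance 56774.6 m.
Leg 2→3: central angle 1.6944 rad, distance 35153.3 m.
Leg 3→4: central angle 2.2190 rad, distance 46035.8 m.
Leg 4→5: central angle 1.3608 rad, distance 28231.8 m.
Total: 56774.6 + 35153.3 + 46035.8 + 28231.8 ≈ 166195 m.

166195 m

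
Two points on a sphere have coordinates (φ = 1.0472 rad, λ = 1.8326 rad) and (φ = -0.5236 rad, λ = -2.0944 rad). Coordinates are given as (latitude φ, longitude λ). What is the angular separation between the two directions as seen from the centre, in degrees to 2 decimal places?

Let φ₁ = 1.0472 rad, φ₂ = -0.5236 rad, and Δλ = 2.3562 rad.
Haversine: a = sin²(Δφ/2) + cos φ₁ cos φ₂ sin²(Δλ/2) = 0.5000 + (0.5000)(0.8660)(0.8536) = 0.86960.
Central angle c = 2·arcsin(√a) = 2.40267 rad.
So the angular separation is 137.66°.

137.66°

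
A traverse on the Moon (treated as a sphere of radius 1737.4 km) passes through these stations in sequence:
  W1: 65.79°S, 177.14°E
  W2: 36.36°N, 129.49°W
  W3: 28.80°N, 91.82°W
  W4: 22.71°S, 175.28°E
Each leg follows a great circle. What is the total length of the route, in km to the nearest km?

7448 km

Leg W1→W2: central angle 1.9216 rad, distance 3338.6 km.
Leg W2→W3: central angle 0.5657 rad, distance 982.9 km.
Leg W3→W4: central angle 1.7997 rad, distance 3126.8 km.
Total: 3338.6 + 982.9 + 3126.8 ≈ 7448 km.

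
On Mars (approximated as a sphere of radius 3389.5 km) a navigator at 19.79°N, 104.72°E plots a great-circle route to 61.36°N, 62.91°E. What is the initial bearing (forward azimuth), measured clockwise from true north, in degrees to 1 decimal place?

335.6°

With φ₁ = 0.3454, φ₂ = 1.0709, Δλ = -0.7297 rad, the forward-azimuth formula gives
θ = atan2( sin Δλ cos φ₂ , cos φ₁ sin φ₂ − sin φ₁ cos φ₂ cos Δλ ) = atan2(-0.3195, 0.7049) = -24.39°.
Adding 360° brings this into [0°, 360°): 335.6°.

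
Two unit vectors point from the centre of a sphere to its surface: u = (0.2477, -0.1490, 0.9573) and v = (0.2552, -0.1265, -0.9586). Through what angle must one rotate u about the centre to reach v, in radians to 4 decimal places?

u·v = -0.8356; |u| = 1.0000, |v| = 1.0000.
cos θ = (u·v)/(|u||v|) = -0.8356, so θ = 2.5600 rad.

2.5600 rad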